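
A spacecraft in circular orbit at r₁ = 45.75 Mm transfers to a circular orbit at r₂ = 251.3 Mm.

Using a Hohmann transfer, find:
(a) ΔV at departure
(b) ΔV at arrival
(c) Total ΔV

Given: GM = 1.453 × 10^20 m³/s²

Convert to SI: r₁ = 45.75 Mm = 4.575e+07 m; r₂ = 251.3 Mm = 2.513e+08 m.
Transfer semi-major axis: a_t = (r₁ + r₂)/2 = (4.575e+07 + 2.513e+08)/2 = 1.48525e+08 m.
Circular speeds: v₁ = √(GM/r₁) = 1.78212e+06 m/s, v₂ = √(GM/r₂) = 760390 m/s.
Transfer speeds (vis-viva v² = GM(2/r − 1/a_t)): v₁ᵗ = 2.31811e+06 m/s, v₂ᵗ = 422019 m/s.
(a) ΔV₁ = |v₁ᵗ − v₁| ≈ 5.36e+05 m/s = 536 km/s.
(b) ΔV₂ = |v₂ − v₂ᵗ| ≈ 3.384e+05 m/s = 338.4 km/s.
(c) ΔV_total = ΔV₁ + ΔV₂ ≈ 8.744e+05 m/s = 874.4 km/s.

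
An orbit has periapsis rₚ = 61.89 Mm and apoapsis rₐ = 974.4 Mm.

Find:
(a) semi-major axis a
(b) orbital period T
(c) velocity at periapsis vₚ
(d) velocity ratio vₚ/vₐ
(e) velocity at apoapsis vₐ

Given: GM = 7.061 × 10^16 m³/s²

Convert to SI: rₚ = 61.89 Mm = 6.189e+07 m; rₐ = 974.4 Mm = 9.744e+08 m.
(a) a = (rₚ + rₐ)/2 = (6.189e+07 + 9.744e+08)/2 ≈ 5.181e+08 m
(b) With a = (rₚ + rₐ)/2 = 5.18145e+08 m, T = 2π √(a³/GM) = 2π √((5.18145e+08)³/7.061e+16) s ≈ 2.789e+05 s
(c) With a = (rₚ + rₐ)/2 = 5.18145e+08 m, vₚ = √(GM (2/rₚ − 1/a)) = √(7.061e+16 · (2/6.189e+07 − 1/5.18145e+08)) m/s ≈ 4.632e+04 m/s
(d) Conservation of angular momentum (rₚvₚ = rₐvₐ) gives vₚ/vₐ = rₐ/rₚ = 9.744e+08/6.189e+07 ≈ 15.74
(e) With a = (rₚ + rₐ)/2 = 5.18145e+08 m, vₐ = √(GM (2/rₐ − 1/a)) = √(7.061e+16 · (2/9.744e+08 − 1/5.18145e+08)) m/s ≈ 2942 m/s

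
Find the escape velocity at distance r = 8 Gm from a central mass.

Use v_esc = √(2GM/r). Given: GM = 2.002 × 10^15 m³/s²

Convert to SI: r = 8 Gm = 8e+09 m.
Escape velocity comes from setting total energy to zero: ½v² − GM/r = 0 ⇒ v_esc = √(2GM / r).
v_esc = √(2 · 2.002e+15 / 8e+09) m/s ≈ 707.5 m/s = 707.5 m/s.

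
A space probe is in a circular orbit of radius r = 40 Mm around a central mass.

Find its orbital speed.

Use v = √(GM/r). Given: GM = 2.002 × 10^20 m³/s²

Convert to SI: r = 40 Mm = 4e+07 m.
For a circular orbit, gravity supplies the centripetal force, so v = √(GM / r).
v = √(2.002e+20 / 4e+07) m/s ≈ 2.237e+06 m/s = 2237 km/s.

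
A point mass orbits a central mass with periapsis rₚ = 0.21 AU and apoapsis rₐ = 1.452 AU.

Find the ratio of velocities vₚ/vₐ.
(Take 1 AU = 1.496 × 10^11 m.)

Convert to SI: rₚ = 0.21 AU = 3.1416e+10 m; rₐ = 1.452 AU = 2.17219e+11 m.
Conservation of angular momentum gives rₚvₚ = rₐvₐ, so vₚ/vₐ = rₐ/rₚ.
vₚ/vₐ = 2.17219e+11 / 3.1416e+10 ≈ 6.914.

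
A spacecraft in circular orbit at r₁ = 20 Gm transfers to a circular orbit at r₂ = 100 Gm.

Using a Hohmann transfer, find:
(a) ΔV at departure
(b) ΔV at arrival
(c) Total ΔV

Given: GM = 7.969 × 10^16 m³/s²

Convert to SI: r₁ = 20 Gm = 2e+10 m; r₂ = 100 Gm = 1e+11 m.
Transfer semi-major axis: a_t = (r₁ + r₂)/2 = (2e+10 + 1e+11)/2 = 6e+10 m.
Circular speeds: v₁ = √(GM/r₁) = 1996.12 m/s, v₂ = √(GM/r₂) = 892.693 m/s.
Transfer speeds (vis-viva v² = GM(2/r − 1/a_t)): v₁ᵗ = 2576.98 m/s, v₂ᵗ = 515.396 m/s.
(a) ΔV₁ = |v₁ᵗ − v₁| ≈ 580.9 m/s = 580.9 m/s.
(b) ΔV₂ = |v₂ − v₂ᵗ| ≈ 377.3 m/s = 377.3 m/s.
(c) ΔV_total = ΔV₁ + ΔV₂ ≈ 958.2 m/s = 958.2 m/s.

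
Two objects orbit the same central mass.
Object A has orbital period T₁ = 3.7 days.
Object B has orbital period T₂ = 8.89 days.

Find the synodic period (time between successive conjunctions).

Convert to SI: T₁ = 3.7 days = 319680 s; T₂ = 8.89 days = 768096 s.
T_syn = |T₁ · T₂ / (T₁ − T₂)|.
T_syn = |319680 · 768096 / (319680 − 768096)| s ≈ 5.476e+05 s = 6.338 days.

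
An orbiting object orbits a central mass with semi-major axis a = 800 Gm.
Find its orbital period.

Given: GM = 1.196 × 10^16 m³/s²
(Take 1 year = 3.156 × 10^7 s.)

Convert to SI: a = 800 Gm = 8e+11 m.
Kepler's third law: T = 2π √(a³ / GM).
Substituting a = 8e+11 m and GM = 1.196e+16 m³/s²:
T = 2π √((8e+11)³ / 1.196e+16) s
T ≈ 4.111e+10 s = 1303 years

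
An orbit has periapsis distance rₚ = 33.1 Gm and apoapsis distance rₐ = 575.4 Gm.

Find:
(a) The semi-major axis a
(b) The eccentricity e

Convert to SI: rₚ = 33.1 Gm = 3.31e+10 m; rₐ = 575.4 Gm = 5.754e+11 m.
(a) a = (rₚ + rₐ) / 2 = (3.31e+10 + 5.754e+11) / 2 ≈ 3.042e+11 m = 304.2 Gm.
(b) e = (rₐ − rₚ) / (rₐ + rₚ) = (5.754e+11 − 3.31e+10) / (5.754e+11 + 3.31e+10) ≈ 0.8912.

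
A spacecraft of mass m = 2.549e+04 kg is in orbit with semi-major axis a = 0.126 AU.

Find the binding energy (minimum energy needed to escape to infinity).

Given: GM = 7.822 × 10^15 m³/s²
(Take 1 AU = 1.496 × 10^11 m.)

Convert to SI: a = 0.126 AU = 1.88496e+10 m.
Total orbital energy is E = −GMm/(2a); binding energy is E_bind = −E = GMm/(2a).
E_bind = 7.822e+15 · 2.549e+04 / (2 · 1.88496e+10) J ≈ 5.289e+09 J = 5.289 GJ.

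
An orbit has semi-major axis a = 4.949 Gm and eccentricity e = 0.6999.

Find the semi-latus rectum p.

Convert to SI: a = 4.949 Gm = 4.949e+09 m.
p = a (1 − e²).
p = 4.949e+09 · (1 − (0.6999)²) = 4.949e+09 · 0.51014 ≈ 2.525e+09 m = 2.525 Gm.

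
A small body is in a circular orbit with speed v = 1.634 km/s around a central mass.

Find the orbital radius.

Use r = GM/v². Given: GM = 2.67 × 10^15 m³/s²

Convert to SI: v = 1.634 km/s = 1634 m/s.
For a circular orbit, v² = GM / r, so r = GM / v².
r = 2.67e+15 / (1634)² m ≈ 1e+09 m = 1 Gm.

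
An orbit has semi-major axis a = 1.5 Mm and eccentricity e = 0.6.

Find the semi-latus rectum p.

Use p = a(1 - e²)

Convert to SI: a = 1.5 Mm = 1.5e+06 m.
p = a (1 − e²).
p = 1.5e+06 · (1 − (0.6)²) = 1.5e+06 · 0.64 ≈ 9.6e+05 m = 960 km.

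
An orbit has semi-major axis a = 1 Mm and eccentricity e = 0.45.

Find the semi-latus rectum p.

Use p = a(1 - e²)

Convert to SI: a = 1 Mm = 1e+06 m.
p = a (1 − e²).
p = 1e+06 · (1 − (0.45)²) = 1e+06 · 0.7975 ≈ 7.975e+05 m = 797.5 km.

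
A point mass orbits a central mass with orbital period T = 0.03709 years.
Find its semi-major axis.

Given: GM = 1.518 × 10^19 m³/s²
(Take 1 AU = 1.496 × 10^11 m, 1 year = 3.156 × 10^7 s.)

Convert to SI: T = 0.03709 years = 1.17056e+06 s.
Invert Kepler's third law: a = (GM · T² / (4π²))^(1/3).
Substituting T = 1.17056e+06 s and GM = 1.518e+19 m³/s²:
a = (1.518e+19 · (1.17056e+06)² / (4π²))^(1/3) m
a ≈ 8.077e+09 m = 0.05399 AU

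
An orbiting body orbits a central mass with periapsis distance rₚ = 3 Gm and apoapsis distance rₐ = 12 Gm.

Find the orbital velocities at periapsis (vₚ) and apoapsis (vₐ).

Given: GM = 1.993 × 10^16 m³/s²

Convert to SI: rₚ = 3 Gm = 3e+09 m; rₐ = 12 Gm = 1.2e+10 m.
Use the vis-viva equation v² = GM(2/r − 1/a) with a = (rₚ + rₐ)/2 = (3e+09 + 1.2e+10)/2 = 7.5e+09 m.
vₚ = √(GM · (2/rₚ − 1/a)) = √(1.993e+16 · (2/3e+09 − 1/7.5e+09)) m/s ≈ 3260 m/s = 3.26 km/s.
vₐ = √(GM · (2/rₐ − 1/a)) = √(1.993e+16 · (2/1.2e+10 − 1/7.5e+09)) m/s ≈ 815.1 m/s = 815.1 m/s.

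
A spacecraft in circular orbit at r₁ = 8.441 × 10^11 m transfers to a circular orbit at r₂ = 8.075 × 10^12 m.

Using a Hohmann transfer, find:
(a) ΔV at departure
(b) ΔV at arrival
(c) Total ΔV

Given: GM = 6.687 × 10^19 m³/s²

Transfer semi-major axis: a_t = (r₁ + r₂)/2 = (8.441e+11 + 8.075e+12)/2 = 4.45955e+12 m.
Circular speeds: v₁ = √(GM/r₁) = 8900.59 m/s, v₂ = √(GM/r₂) = 2877.69 m/s.
Transfer speeds (vis-viva v² = GM(2/r − 1/a_t)): v₁ᵗ = 11976.9 m/s, v₂ᵗ = 1251.98 m/s.
(a) ΔV₁ = |v₁ᵗ − v₁| ≈ 3076 m/s = 3.076 km/s.
(b) ΔV₂ = |v₂ − v₂ᵗ| ≈ 1626 m/s = 1.626 km/s.
(c) ΔV_total = ΔV₁ + ΔV₂ ≈ 4702 m/s = 4.702 km/s.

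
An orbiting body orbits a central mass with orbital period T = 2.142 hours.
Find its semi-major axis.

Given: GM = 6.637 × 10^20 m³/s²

Convert to SI: T = 2.142 hours = 7711.2 s.
Invert Kepler's third law: a = (GM · T² / (4π²))^(1/3).
Substituting T = 7711.2 s and GM = 6.637e+20 m³/s²:
a = (6.637e+20 · (7711.2)² / (4π²))^(1/3) m
a ≈ 9.999e+08 m = 999.9 Mm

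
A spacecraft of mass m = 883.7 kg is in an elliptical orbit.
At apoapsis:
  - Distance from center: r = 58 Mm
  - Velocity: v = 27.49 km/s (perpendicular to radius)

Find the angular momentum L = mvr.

Convert to SI: r = 58 Mm = 5.8e+07 m; v = 27.49 km/s = 27490 m/s.
Since v is perpendicular to r, L = m · v · r.
L = 883.7 · 27490 · 5.8e+07 kg·m²/s ≈ 1.409e+15 kg·m²/s.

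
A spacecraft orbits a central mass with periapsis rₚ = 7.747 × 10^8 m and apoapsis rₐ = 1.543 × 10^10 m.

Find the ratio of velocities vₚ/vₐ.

Conservation of angular momentum gives rₚvₚ = rₐvₐ, so vₚ/vₐ = rₐ/rₚ.
vₚ/vₐ = 1.543e+10 / 7.747e+08 ≈ 19.92.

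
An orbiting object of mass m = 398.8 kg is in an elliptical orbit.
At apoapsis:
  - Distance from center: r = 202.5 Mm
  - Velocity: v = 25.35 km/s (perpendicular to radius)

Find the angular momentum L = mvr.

Convert to SI: r = 202.5 Mm = 2.025e+08 m; v = 25.35 km/s = 25350 m/s.
Since v is perpendicular to r, L = m · v · r.
L = 398.8 · 25350 · 2.025e+08 kg·m²/s ≈ 2.047e+15 kg·m²/s.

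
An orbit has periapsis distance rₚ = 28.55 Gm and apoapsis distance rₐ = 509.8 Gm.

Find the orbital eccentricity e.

Convert to SI: rₚ = 28.55 Gm = 2.855e+10 m; rₐ = 509.8 Gm = 5.098e+11 m.
e = (rₐ − rₚ) / (rₐ + rₚ).
e = (5.098e+11 − 2.855e+10) / (5.098e+11 + 2.855e+10) = 4.8125e+11 / 5.3835e+11 ≈ 0.8939.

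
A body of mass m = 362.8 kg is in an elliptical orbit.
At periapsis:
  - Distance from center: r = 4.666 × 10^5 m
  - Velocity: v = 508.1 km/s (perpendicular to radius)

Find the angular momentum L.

Convert to SI: v = 508.1 km/s = 508100 m/s.
Since v is perpendicular to r, L = m · v · r.
L = 362.8 · 508100 · 466600 kg·m²/s ≈ 8.601e+13 kg·m²/s.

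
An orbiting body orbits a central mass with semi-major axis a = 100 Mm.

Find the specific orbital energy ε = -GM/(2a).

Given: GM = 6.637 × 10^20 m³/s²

Convert to SI: a = 100 Mm = 1e+08 m.
ε = −GM / (2a).
ε = −6.637e+20 / (2 · 1e+08) J/kg ≈ -3.318e+12 J/kg = -3318 GJ/kg.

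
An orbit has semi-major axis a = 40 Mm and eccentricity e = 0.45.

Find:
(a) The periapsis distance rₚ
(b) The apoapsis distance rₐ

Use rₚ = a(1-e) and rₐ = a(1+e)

Convert to SI: a = 40 Mm = 4e+07 m.
(a) rₚ = a(1 − e) = 4e+07 · (1 − 0.45) = 4e+07 · 0.55 ≈ 2.2e+07 m = 22 Mm.
(b) rₐ = a(1 + e) = 4e+07 · (1 + 0.45) = 4e+07 · 1.45 ≈ 5.8e+07 m = 58 Mm.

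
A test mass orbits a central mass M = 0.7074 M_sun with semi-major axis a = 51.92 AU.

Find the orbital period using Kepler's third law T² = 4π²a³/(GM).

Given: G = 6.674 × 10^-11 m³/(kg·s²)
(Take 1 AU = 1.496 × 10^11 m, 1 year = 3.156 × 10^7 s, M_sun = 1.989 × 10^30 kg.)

Convert to SI: a = 51.92 AU = 7.76723e+12 m; M = 0.7074 M_sun = 1.40702e+30 kg.
GM = G · M = 6.674e-11 · 1.40702e+30 = 9.39044e+19 m³/s².
Kepler's third law: T = 2π √(a³ / GM).
Substituting a = 7.76723e+12 m and GM = 9.39044e+19 m³/s²:
T = 2π √((7.76723e+12)³ / 9.39044e+19) s
T ≈ 1.404e+10 s = 444.7 years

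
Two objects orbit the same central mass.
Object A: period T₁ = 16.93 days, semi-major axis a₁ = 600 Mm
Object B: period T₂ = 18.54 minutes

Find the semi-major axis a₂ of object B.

Convert to SI: T₁ = 16.93 days = 1.46275e+06 s; a₁ = 600 Mm = 6e+08 m; T₂ = 18.54 minutes = 1112.4 s.
Kepler's third law: (T₁/T₂)² = (a₁/a₂)³ ⇒ a₂ = a₁ · (T₂/T₁)^(2/3).
T₂/T₁ = 1112.4 / 1.46275e+06 = 0.000760484.
a₂ = 6e+08 · (0.000760484)^(2/3) m ≈ 4.999e+06 m = 4.999 Mm.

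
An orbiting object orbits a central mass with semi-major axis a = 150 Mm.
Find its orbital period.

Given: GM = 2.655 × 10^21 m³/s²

Convert to SI: a = 150 Mm = 1.5e+08 m.
Kepler's third law: T = 2π √(a³ / GM).
Substituting a = 1.5e+08 m and GM = 2.655e+21 m³/s²:
T = 2π √((1.5e+08)³ / 2.655e+21) s
T ≈ 224 s = 3.734 minutes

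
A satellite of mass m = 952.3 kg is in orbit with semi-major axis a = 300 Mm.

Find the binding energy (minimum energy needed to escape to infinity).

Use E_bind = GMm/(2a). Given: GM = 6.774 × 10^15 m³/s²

Convert to SI: a = 300 Mm = 3e+08 m.
Total orbital energy is E = −GMm/(2a); binding energy is E_bind = −E = GMm/(2a).
E_bind = 6.774e+15 · 952.3 / (2 · 3e+08) J ≈ 1.075e+10 J = 10.75 GJ.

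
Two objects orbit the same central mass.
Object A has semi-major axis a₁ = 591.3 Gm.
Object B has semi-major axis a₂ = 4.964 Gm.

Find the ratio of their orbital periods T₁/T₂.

Convert to SI: a₁ = 591.3 Gm = 5.913e+11 m; a₂ = 4.964 Gm = 4.964e+09 m.
From Kepler's third law, (T₁/T₂)² = (a₁/a₂)³, so T₁/T₂ = (a₁/a₂)^(3/2).
a₁/a₂ = 5.913e+11 / 4.964e+09 = 119.118.
T₁/T₂ = (119.118)^(3/2) ≈ 1300.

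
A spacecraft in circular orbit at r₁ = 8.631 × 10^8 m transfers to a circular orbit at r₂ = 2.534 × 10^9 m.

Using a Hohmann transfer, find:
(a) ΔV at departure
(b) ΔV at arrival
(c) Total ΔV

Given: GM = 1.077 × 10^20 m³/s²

Transfer semi-major axis: a_t = (r₁ + r₂)/2 = (8.631e+08 + 2.534e+09)/2 = 1.69855e+09 m.
Circular speeds: v₁ = √(GM/r₁) = 353246 m/s, v₂ = √(GM/r₂) = 206160 m/s.
Transfer speeds (vis-viva v² = GM(2/r − 1/a_t)): v₁ᵗ = 431461 m/s, v₂ᵗ = 146959 m/s.
(a) ΔV₁ = |v₁ᵗ − v₁| ≈ 7.821e+04 m/s = 78.21 km/s.
(b) ΔV₂ = |v₂ − v₂ᵗ| ≈ 5.92e+04 m/s = 59.2 km/s.
(c) ΔV_total = ΔV₁ + ΔV₂ ≈ 1.374e+05 m/s = 137.4 km/s.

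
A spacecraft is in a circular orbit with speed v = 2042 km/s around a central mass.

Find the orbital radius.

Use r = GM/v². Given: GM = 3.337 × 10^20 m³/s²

Convert to SI: v = 2042 km/s = 2.042e+06 m/s.
For a circular orbit, v² = GM / r, so r = GM / v².
r = 3.337e+20 / (2.042e+06)² m ≈ 8.003e+07 m = 80.03 Mm.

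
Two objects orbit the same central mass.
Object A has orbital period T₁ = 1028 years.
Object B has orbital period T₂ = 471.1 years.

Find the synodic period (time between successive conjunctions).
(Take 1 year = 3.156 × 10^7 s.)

Convert to SI: T₁ = 1028 years = 3.24437e+10 s; T₂ = 471.1 years = 1.48679e+10 s.
T_syn = |T₁ · T₂ / (T₁ − T₂)|.
T_syn = |3.24437e+10 · 1.48679e+10 / (3.24437e+10 − 1.48679e+10)| s ≈ 2.745e+10 s = 869.6 years.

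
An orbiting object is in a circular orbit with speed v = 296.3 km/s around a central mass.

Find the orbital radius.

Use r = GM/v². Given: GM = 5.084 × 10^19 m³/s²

Convert to SI: v = 296.3 km/s = 296300 m/s.
For a circular orbit, v² = GM / r, so r = GM / v².
r = 5.084e+19 / (296300)² m ≈ 5.791e+08 m = 579.1 Mm.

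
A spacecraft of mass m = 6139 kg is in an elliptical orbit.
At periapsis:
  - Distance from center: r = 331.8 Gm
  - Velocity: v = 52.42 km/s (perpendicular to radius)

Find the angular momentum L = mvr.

Convert to SI: r = 331.8 Gm = 3.318e+11 m; v = 52.42 km/s = 52420 m/s.
Since v is perpendicular to r, L = m · v · r.
L = 6139 · 52420 · 3.318e+11 kg·m²/s ≈ 1.068e+20 kg·m²/s.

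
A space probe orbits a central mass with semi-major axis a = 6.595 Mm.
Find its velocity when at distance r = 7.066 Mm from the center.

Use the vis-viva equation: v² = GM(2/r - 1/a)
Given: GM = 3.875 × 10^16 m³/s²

Convert to SI: a = 6.595 Mm = 6.595e+06 m; r = 7.066 Mm = 7.066e+06 m.
Vis-viva: v = √(GM · (2/r − 1/a)).
2/r − 1/a = 2/7.066e+06 − 1/6.595e+06 = 1.31416e-07 m⁻¹.
v = √(3.875e+16 · 1.31416e-07) m/s ≈ 7.136e+04 m/s = 71.36 km/s.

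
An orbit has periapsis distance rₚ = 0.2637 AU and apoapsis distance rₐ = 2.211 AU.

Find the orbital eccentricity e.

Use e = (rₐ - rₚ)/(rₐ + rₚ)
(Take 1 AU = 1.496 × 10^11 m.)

Convert to SI: rₚ = 0.2637 AU = 3.94495e+10 m; rₐ = 2.211 AU = 3.30766e+11 m.
e = (rₐ − rₚ) / (rₐ + rₚ).
e = (3.30766e+11 − 3.94495e+10) / (3.30766e+11 + 3.94495e+10) = 2.91316e+11 / 3.70215e+11 ≈ 0.7869.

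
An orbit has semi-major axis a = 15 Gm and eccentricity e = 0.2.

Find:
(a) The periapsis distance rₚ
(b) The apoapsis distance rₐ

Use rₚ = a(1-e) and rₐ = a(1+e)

Convert to SI: a = 15 Gm = 1.5e+10 m.
(a) rₚ = a(1 − e) = 1.5e+10 · (1 − 0.2) = 1.5e+10 · 0.8 ≈ 1.2e+10 m = 12 Gm.
(b) rₐ = a(1 + e) = 1.5e+10 · (1 + 0.2) = 1.5e+10 · 1.2 ≈ 1.8e+10 m = 18 Gm.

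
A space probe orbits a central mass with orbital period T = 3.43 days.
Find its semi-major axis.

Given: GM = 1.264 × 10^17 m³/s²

Convert to SI: T = 3.43 days = 296352 s.
Invert Kepler's third law: a = (GM · T² / (4π²))^(1/3).
Substituting T = 296352 s and GM = 1.264e+17 m³/s²:
a = (1.264e+17 · (296352)² / (4π²))^(1/3) m
a ≈ 6.551e+08 m = 655.1 Mm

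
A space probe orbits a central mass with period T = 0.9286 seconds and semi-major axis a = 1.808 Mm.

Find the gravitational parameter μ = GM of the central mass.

Convert to SI: a = 1.808 Mm = 1.808e+06 m.
GM = 4π² · a³ / T².
GM = 4π² · (1.808e+06)³ / (0.9286)² m³/s² ≈ 2.706e+20 m³/s² = 2.706 × 10^20 m³/s².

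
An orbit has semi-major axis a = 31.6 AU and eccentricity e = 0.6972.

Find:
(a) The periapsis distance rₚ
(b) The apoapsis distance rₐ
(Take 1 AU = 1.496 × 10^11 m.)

Convert to SI: a = 31.6 AU = 4.72736e+12 m.
(a) rₚ = a(1 − e) = 4.72736e+12 · (1 − 0.6972) = 4.72736e+12 · 0.3028 ≈ 1.431e+12 m = 9.568 AU.
(b) rₐ = a(1 + e) = 4.72736e+12 · (1 + 0.6972) = 4.72736e+12 · 1.6972 ≈ 8.023e+12 m = 53.63 AU.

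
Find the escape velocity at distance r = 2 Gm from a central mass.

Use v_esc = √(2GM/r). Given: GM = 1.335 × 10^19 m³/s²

Convert to SI: r = 2 Gm = 2e+09 m.
Escape velocity comes from setting total energy to zero: ½v² − GM/r = 0 ⇒ v_esc = √(2GM / r).
v_esc = √(2 · 1.335e+19 / 2e+09) m/s ≈ 1.155e+05 m/s = 115.5 km/s.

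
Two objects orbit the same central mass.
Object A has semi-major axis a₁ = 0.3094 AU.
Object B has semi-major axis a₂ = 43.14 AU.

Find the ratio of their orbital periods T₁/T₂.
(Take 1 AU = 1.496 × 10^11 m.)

Convert to SI: a₁ = 0.3094 AU = 4.62862e+10 m; a₂ = 43.14 AU = 6.45374e+12 m.
From Kepler's third law, (T₁/T₂)² = (a₁/a₂)³, so T₁/T₂ = (a₁/a₂)^(3/2).
a₁/a₂ = 4.62862e+10 / 6.45374e+12 = 0.007172.
T₁/T₂ = (0.007172)^(3/2) ≈ 0.0006074.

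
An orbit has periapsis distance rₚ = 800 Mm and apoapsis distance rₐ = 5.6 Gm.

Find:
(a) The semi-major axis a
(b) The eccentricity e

Convert to SI: rₚ = 800 Mm = 8e+08 m; rₐ = 5.6 Gm = 5.6e+09 m.
(a) a = (rₚ + rₐ) / 2 = (8e+08 + 5.6e+09) / 2 ≈ 3.2e+09 m = 3.2 Gm.
(b) e = (rₐ − rₚ) / (rₐ + rₚ) = (5.6e+09 − 8e+08) / (5.6e+09 + 8e+08) ≈ 0.75.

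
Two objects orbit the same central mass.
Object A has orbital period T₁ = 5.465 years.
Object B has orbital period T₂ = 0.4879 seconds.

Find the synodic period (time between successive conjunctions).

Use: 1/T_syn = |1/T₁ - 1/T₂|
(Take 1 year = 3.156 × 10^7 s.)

Convert to SI: T₁ = 5.465 years = 1.72475e+08 s.
T_syn = |T₁ · T₂ / (T₁ − T₂)|.
T_syn = |1.72475e+08 · 0.4879 / (1.72475e+08 − 0.4879)| s ≈ 0.4879 s = 0.4879 seconds.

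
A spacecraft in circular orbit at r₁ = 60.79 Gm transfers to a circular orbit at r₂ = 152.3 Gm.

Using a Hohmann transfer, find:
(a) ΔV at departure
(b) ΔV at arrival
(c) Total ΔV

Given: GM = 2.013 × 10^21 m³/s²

Convert to SI: r₁ = 60.79 Gm = 6.079e+10 m; r₂ = 152.3 Gm = 1.523e+11 m.
Transfer semi-major axis: a_t = (r₁ + r₂)/2 = (6.079e+10 + 1.523e+11)/2 = 1.06545e+11 m.
Circular speeds: v₁ = √(GM/r₁) = 181973 m/s, v₂ = √(GM/r₂) = 114967 m/s.
Transfer speeds (vis-viva v² = GM(2/r − 1/a_t)): v₁ᵗ = 217565 m/s, v₂ᵗ = 86840.3 m/s.
(a) ΔV₁ = |v₁ᵗ − v₁| ≈ 3.559e+04 m/s = 35.59 km/s.
(b) ΔV₂ = |v₂ − v₂ᵗ| ≈ 2.813e+04 m/s = 28.13 km/s.
(c) ΔV_total = ΔV₁ + ΔV₂ ≈ 6.372e+04 m/s = 63.72 km/s.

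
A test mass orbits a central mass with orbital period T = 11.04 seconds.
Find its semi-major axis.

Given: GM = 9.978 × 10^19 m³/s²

Invert Kepler's third law: a = (GM · T² / (4π²))^(1/3).
Substituting T = 11.04 s and GM = 9.978e+19 m³/s²:
a = (9.978e+19 · (11.04)² / (4π²))^(1/3) m
a ≈ 6.754e+06 m = 6.754 Mm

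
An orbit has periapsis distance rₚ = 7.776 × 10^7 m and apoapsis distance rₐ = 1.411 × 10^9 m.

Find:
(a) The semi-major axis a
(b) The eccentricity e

(a) a = (rₚ + rₐ) / 2 = (7.776e+07 + 1.411e+09) / 2 ≈ 7.444e+08 m = 7.444 × 10^8 m.
(b) e = (rₐ − rₚ) / (rₐ + rₚ) = (1.411e+09 − 7.776e+07) / (1.411e+09 + 7.776e+07) ≈ 0.8955.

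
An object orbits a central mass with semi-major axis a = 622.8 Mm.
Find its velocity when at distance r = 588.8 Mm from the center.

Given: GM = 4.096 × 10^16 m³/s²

Convert to SI: a = 622.8 Mm = 6.228e+08 m; r = 588.8 Mm = 5.888e+08 m.
Vis-viva: v = √(GM · (2/r − 1/a)).
2/r − 1/a = 2/5.888e+08 − 1/6.228e+08 = 1.79109e-09 m⁻¹.
v = √(4.096e+16 · 1.79109e-09) m/s ≈ 8565 m/s = 8.565 km/s.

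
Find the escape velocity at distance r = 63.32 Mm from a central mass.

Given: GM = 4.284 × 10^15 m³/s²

Convert to SI: r = 63.32 Mm = 6.332e+07 m.
Escape velocity comes from setting total energy to zero: ½v² − GM/r = 0 ⇒ v_esc = √(2GM / r).
v_esc = √(2 · 4.284e+15 / 6.332e+07) m/s ≈ 1.163e+04 m/s = 11.63 km/s.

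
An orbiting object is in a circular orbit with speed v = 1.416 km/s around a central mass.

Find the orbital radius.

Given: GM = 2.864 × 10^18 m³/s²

Convert to SI: v = 1.416 km/s = 1416 m/s.
For a circular orbit, v² = GM / r, so r = GM / v².
r = 2.864e+18 / (1416)² m ≈ 1.428e+12 m = 1.428 Tm.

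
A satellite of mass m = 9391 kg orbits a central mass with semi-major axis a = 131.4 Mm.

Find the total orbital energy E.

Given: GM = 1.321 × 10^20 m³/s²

Convert to SI: a = 131.4 Mm = 1.314e+08 m.
E = −GMm / (2a).
E = −1.321e+20 · 9391 / (2 · 1.314e+08) J ≈ -4.721e+15 J = -4.721 PJ.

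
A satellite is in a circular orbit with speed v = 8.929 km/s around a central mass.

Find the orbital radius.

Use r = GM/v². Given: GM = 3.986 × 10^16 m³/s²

Convert to SI: v = 8.929 km/s = 8929 m/s.
For a circular orbit, v² = GM / r, so r = GM / v².
r = 3.986e+16 / (8929)² m ≈ 5e+08 m = 500 Mm.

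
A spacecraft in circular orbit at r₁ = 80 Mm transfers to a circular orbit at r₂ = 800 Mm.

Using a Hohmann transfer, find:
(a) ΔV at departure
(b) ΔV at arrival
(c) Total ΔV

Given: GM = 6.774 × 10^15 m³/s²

Convert to SI: r₁ = 80 Mm = 8e+07 m; r₂ = 800 Mm = 8e+08 m.
Transfer semi-major axis: a_t = (r₁ + r₂)/2 = (8e+07 + 8e+08)/2 = 4.4e+08 m.
Circular speeds: v₁ = √(GM/r₁) = 9201.9 m/s, v₂ = √(GM/r₂) = 2909.9 m/s.
Transfer speeds (vis-viva v² = GM(2/r − 1/a_t)): v₁ᵗ = 12407.8 m/s, v₂ᵗ = 1240.78 m/s.
(a) ΔV₁ = |v₁ᵗ − v₁| ≈ 3206 m/s = 3.206 km/s.
(b) ΔV₂ = |v₂ − v₂ᵗ| ≈ 1669 m/s = 1.669 km/s.
(c) ΔV_total = ΔV₁ + ΔV₂ ≈ 4875 m/s = 4.875 km/s.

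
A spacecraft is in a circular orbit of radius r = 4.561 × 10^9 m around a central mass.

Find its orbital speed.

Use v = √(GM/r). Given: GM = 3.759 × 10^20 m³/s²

For a circular orbit, gravity supplies the centripetal force, so v = √(GM / r).
v = √(3.759e+20 / 4.561e+09) m/s ≈ 2.871e+05 m/s = 287.1 km/s.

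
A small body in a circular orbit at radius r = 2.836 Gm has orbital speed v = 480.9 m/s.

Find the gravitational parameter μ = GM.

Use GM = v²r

Convert to SI: r = 2.836 Gm = 2.836e+09 m.
For a circular orbit v² = GM/r, so GM = v² · r.
GM = (480.9)² · 2.836e+09 m³/s² ≈ 6.559e+14 m³/s² = 6.559 × 10^14 m³/s².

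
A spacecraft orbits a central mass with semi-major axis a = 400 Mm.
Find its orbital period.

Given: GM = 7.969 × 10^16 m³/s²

Convert to SI: a = 400 Mm = 4e+08 m.
Kepler's third law: T = 2π √(a³ / GM).
Substituting a = 4e+08 m and GM = 7.969e+16 m³/s²:
T = 2π √((4e+08)³ / 7.969e+16) s
T ≈ 1.781e+05 s = 2.061 days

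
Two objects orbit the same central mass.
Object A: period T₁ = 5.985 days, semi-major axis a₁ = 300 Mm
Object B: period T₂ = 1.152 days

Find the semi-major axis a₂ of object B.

Convert to SI: T₁ = 5.985 days = 517104 s; a₁ = 300 Mm = 3e+08 m; T₂ = 1.152 days = 99532.8 s.
Kepler's third law: (T₁/T₂)² = (a₁/a₂)³ ⇒ a₂ = a₁ · (T₂/T₁)^(2/3).
T₂/T₁ = 99532.8 / 517104 = 0.192481.
a₂ = 3e+08 · (0.192481)^(2/3) m ≈ 1e+08 m = 100 Mm.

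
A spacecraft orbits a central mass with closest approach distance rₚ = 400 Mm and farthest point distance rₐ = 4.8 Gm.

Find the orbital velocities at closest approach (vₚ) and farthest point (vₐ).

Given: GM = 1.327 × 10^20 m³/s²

Convert to SI: rₚ = 400 Mm = 4e+08 m; rₐ = 4.8 Gm = 4.8e+09 m.
Use the vis-viva equation v² = GM(2/r − 1/a) with a = (rₚ + rₐ)/2 = (4e+08 + 4.8e+09)/2 = 2.6e+09 m.
vₚ = √(GM · (2/rₚ − 1/a)) = √(1.327e+20 · (2/4e+08 − 1/2.6e+09)) m/s ≈ 7.826e+05 m/s = 782.6 km/s.
vₐ = √(GM · (2/rₐ − 1/a)) = √(1.327e+20 · (2/4.8e+09 − 1/2.6e+09)) m/s ≈ 6.522e+04 m/s = 65.22 km/s.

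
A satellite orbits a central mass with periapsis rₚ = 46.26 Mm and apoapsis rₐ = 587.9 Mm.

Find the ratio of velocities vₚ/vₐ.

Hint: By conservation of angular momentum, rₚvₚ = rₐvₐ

Convert to SI: rₚ = 46.26 Mm = 4.626e+07 m; rₐ = 587.9 Mm = 5.879e+08 m.
Conservation of angular momentum gives rₚvₚ = rₐvₐ, so vₚ/vₐ = rₐ/rₚ.
vₚ/vₐ = 5.879e+08 / 4.626e+07 ≈ 12.71.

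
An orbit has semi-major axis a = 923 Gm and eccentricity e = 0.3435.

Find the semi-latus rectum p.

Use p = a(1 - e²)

Convert to SI: a = 923 Gm = 9.23e+11 m.
p = a (1 − e²).
p = 9.23e+11 · (1 − (0.3435)²) = 9.23e+11 · 0.882008 ≈ 8.141e+11 m = 814.1 Gm.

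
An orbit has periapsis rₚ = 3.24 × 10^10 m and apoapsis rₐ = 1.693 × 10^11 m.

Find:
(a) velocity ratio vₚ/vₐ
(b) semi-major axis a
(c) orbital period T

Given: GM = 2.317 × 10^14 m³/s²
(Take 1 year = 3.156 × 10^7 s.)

(a) Conservation of angular momentum (rₚvₚ = rₐvₐ) gives vₚ/vₐ = rₐ/rₚ = 1.693e+11/3.24e+10 ≈ 5.225
(b) a = (rₚ + rₐ)/2 = (3.24e+10 + 1.693e+11)/2 ≈ 1.008e+11 m
(c) With a = (rₚ + rₐ)/2 = 1.0085e+11 m, T = 2π √(a³/GM) = 2π √((1.0085e+11)³/2.317e+14) s ≈ 1.322e+10 s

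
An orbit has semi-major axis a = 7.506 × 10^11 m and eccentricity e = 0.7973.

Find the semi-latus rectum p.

p = a (1 − e²).
p = 7.506e+11 · (1 − (0.7973)²) = 7.506e+11 · 0.364313 ≈ 2.735e+11 m = 2.735 × 10^11 m.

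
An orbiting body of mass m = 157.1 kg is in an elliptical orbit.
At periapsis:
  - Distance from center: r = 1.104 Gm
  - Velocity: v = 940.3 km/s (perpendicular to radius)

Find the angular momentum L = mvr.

Convert to SI: r = 1.104 Gm = 1.104e+09 m; v = 940.3 km/s = 940300 m/s.
Since v is perpendicular to r, L = m · v · r.
L = 157.1 · 940300 · 1.104e+09 kg·m²/s ≈ 1.631e+17 kg·m²/s.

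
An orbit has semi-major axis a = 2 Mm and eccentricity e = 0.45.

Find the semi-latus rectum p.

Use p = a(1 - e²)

Convert to SI: a = 2 Mm = 2e+06 m.
p = a (1 − e²).
p = 2e+06 · (1 − (0.45)²) = 2e+06 · 0.7975 ≈ 1.595e+06 m = 1.595 Mm.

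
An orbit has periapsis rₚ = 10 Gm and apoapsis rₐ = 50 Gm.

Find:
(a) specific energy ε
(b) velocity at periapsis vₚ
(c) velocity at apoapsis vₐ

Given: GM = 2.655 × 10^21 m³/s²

Convert to SI: rₚ = 10 Gm = 1e+10 m; rₐ = 50 Gm = 5e+10 m.
(a) With a = (rₚ + rₐ)/2 = 3e+10 m, ε = −GM/(2a) = −2.655e+21/(2 · 3e+10) J/kg ≈ -4.425e+10 J/kg
(b) With a = (rₚ + rₐ)/2 = 3e+10 m, vₚ = √(GM (2/rₚ − 1/a)) = √(2.655e+21 · (2/1e+10 − 1/3e+10)) m/s ≈ 6.652e+05 m/s
(c) With a = (rₚ + rₐ)/2 = 3e+10 m, vₐ = √(GM (2/rₐ − 1/a)) = √(2.655e+21 · (2/5e+10 − 1/3e+10)) m/s ≈ 1.33e+05 m/s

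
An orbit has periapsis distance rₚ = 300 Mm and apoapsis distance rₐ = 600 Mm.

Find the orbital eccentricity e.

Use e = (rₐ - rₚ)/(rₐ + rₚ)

Convert to SI: rₚ = 300 Mm = 3e+08 m; rₐ = 600 Mm = 6e+08 m.
e = (rₐ − rₚ) / (rₐ + rₚ).
e = (6e+08 − 3e+08) / (6e+08 + 3e+08) = 3e+08 / 9e+08 ≈ 0.3333.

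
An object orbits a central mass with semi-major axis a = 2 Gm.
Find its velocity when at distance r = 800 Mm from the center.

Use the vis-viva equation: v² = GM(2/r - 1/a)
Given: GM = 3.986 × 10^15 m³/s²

Convert to SI: a = 2 Gm = 2e+09 m; r = 800 Mm = 8e+08 m.
Vis-viva: v = √(GM · (2/r − 1/a)).
2/r − 1/a = 2/8e+08 − 1/2e+09 = 2e-09 m⁻¹.
v = √(3.986e+15 · 2e-09) m/s ≈ 2823 m/s = 2.823 km/s.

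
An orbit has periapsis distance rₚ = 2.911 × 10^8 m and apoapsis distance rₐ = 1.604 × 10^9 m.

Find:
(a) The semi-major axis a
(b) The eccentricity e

(a) a = (rₚ + rₐ) / 2 = (2.911e+08 + 1.604e+09) / 2 ≈ 9.476e+08 m = 9.476 × 10^8 m.
(b) e = (rₐ − rₚ) / (rₐ + rₚ) = (1.604e+09 − 2.911e+08) / (1.604e+09 + 2.911e+08) ≈ 0.6928.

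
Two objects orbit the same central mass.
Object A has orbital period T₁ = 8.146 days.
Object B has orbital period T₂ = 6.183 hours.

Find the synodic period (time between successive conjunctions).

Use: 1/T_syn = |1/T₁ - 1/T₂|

Convert to SI: T₁ = 8.146 days = 703814 s; T₂ = 6.183 hours = 22258.8 s.
T_syn = |T₁ · T₂ / (T₁ − T₂)|.
T_syn = |703814 · 22258.8 / (703814 − 22258.8)| s ≈ 2.299e+04 s = 6.385 hours.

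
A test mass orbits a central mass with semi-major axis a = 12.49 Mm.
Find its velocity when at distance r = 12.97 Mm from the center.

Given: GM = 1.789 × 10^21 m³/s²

Convert to SI: a = 12.49 Mm = 1.249e+07 m; r = 12.97 Mm = 1.297e+07 m.
Vis-viva: v = √(GM · (2/r − 1/a)).
2/r − 1/a = 2/1.297e+07 − 1/1.249e+07 = 7.4138e-08 m⁻¹.
v = √(1.789e+21 · 7.4138e-08) m/s ≈ 1.152e+07 m/s = 1.152e+04 km/s.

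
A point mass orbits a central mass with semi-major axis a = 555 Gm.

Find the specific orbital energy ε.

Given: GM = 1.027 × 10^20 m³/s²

Convert to SI: a = 555 Gm = 5.55e+11 m.
ε = −GM / (2a).
ε = −1.027e+20 / (2 · 5.55e+11) J/kg ≈ -9.252e+07 J/kg = -92.52 MJ/kg.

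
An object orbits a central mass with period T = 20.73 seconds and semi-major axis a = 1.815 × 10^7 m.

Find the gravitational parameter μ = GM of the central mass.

GM = 4π² · a³ / T².
GM = 4π² · (1.815e+07)³ / (20.73)² m³/s² ≈ 5.493e+20 m³/s² = 5.493 × 10^20 m³/s².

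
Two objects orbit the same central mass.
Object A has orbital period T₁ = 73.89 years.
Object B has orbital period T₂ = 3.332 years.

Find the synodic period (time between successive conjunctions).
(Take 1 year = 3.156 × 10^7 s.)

Convert to SI: T₁ = 73.89 years = 2.33197e+09 s; T₂ = 3.332 years = 1.05158e+08 s.
T_syn = |T₁ · T₂ / (T₁ − T₂)|.
T_syn = |2.33197e+09 · 1.05158e+08 / (2.33197e+09 − 1.05158e+08)| s ≈ 1.101e+08 s = 3.489 years.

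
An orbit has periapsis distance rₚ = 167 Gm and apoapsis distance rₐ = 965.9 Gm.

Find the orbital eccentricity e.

Convert to SI: rₚ = 167 Gm = 1.67e+11 m; rₐ = 965.9 Gm = 9.659e+11 m.
e = (rₐ − rₚ) / (rₐ + rₚ).
e = (9.659e+11 − 1.67e+11) / (9.659e+11 + 1.67e+11) = 7.989e+11 / 1.1329e+12 ≈ 0.7052.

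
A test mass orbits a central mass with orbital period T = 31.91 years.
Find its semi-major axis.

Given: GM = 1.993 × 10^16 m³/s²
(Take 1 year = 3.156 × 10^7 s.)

Convert to SI: T = 31.91 years = 1.00708e+09 s.
Invert Kepler's third law: a = (GM · T² / (4π²))^(1/3).
Substituting T = 1.00708e+09 s and GM = 1.993e+16 m³/s²:
a = (1.993e+16 · (1.00708e+09)² / (4π²))^(1/3) m
a ≈ 8e+10 m = 80 Gm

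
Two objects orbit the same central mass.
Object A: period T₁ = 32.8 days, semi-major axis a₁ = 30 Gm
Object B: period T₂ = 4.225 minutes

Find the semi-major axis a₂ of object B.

Convert to SI: T₁ = 32.8 days = 2.83392e+06 s; a₁ = 30 Gm = 3e+10 m; T₂ = 4.225 minutes = 253.5 s.
Kepler's third law: (T₁/T₂)² = (a₁/a₂)³ ⇒ a₂ = a₁ · (T₂/T₁)^(2/3).
T₂/T₁ = 253.5 / 2.83392e+06 = 8.94521e-05.
a₂ = 3e+10 · (8.94521e-05)^(2/3) m ≈ 6e+07 m = 60 Mm.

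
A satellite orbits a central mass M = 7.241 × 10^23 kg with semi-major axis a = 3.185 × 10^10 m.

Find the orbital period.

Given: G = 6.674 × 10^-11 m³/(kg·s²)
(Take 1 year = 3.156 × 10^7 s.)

GM = G · M = 6.674e-11 · 7.241e+23 = 4.83264e+13 m³/s².
Kepler's third law: T = 2π √(a³ / GM).
Substituting a = 3.185e+10 m and GM = 4.83264e+13 m³/s²:
T = 2π √((3.185e+10)³ / 4.83264e+13) s
T ≈ 5.137e+09 s = 162.8 years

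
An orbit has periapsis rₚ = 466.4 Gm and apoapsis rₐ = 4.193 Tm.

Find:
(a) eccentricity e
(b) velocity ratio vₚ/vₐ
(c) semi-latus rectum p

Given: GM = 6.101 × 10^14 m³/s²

Convert to SI: rₚ = 466.4 Gm = 4.664e+11 m; rₐ = 4.193 Tm = 4.193e+12 m.
(a) e = (rₐ − rₚ)/(rₐ + rₚ) = (4.193e+12 − 4.664e+11)/(4.193e+12 + 4.664e+11) ≈ 0.7998
(b) Conservation of angular momentum (rₚvₚ = rₐvₐ) gives vₚ/vₐ = rₐ/rₚ = 4.193e+12/4.664e+11 ≈ 8.99
(c) From a = (rₚ + rₐ)/2 = 2.3297e+12 m and e = (rₐ − rₚ)/(rₐ + rₚ) = 0.799803, p = a(1 − e²) = 2.3297e+12 · (1 − (0.799803)²) ≈ 8.394e+11 m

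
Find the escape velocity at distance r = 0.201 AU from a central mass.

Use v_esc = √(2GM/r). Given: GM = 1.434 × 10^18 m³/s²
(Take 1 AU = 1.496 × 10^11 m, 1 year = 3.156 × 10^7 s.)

Convert to SI: r = 0.201 AU = 3.00696e+10 m.
Escape velocity comes from setting total energy to zero: ½v² − GM/r = 0 ⇒ v_esc = √(2GM / r).
v_esc = √(2 · 1.434e+18 / 3.00696e+10) m/s ≈ 9766 m/s = 2.06 AU/year.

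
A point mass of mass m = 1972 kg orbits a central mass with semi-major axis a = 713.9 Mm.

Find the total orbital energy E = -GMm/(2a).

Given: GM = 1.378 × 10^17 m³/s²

Convert to SI: a = 713.9 Mm = 7.139e+08 m.
E = −GMm / (2a).
E = −1.378e+17 · 1972 / (2 · 7.139e+08) J ≈ -1.903e+11 J = -190.3 GJ.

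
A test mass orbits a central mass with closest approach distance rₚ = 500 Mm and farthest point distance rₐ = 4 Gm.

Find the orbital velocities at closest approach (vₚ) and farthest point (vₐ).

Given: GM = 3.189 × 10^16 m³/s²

Convert to SI: rₚ = 500 Mm = 5e+08 m; rₐ = 4 Gm = 4e+09 m.
Use the vis-viva equation v² = GM(2/r − 1/a) with a = (rₚ + rₐ)/2 = (5e+08 + 4e+09)/2 = 2.25e+09 m.
vₚ = √(GM · (2/rₚ − 1/a)) = √(3.189e+16 · (2/5e+08 − 1/2.25e+09)) m/s ≈ 1.065e+04 m/s = 10.65 km/s.
vₐ = √(GM · (2/rₐ − 1/a)) = √(3.189e+16 · (2/4e+09 − 1/2.25e+09)) m/s ≈ 1331 m/s = 1.331 km/s.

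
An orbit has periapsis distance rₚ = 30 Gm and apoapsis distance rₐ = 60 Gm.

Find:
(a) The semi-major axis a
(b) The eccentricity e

Convert to SI: rₚ = 30 Gm = 3e+10 m; rₐ = 60 Gm = 6e+10 m.
(a) a = (rₚ + rₐ) / 2 = (3e+10 + 6e+10) / 2 ≈ 4.5e+10 m = 45 Gm.
(b) e = (rₐ − rₚ) / (rₐ + rₚ) = (6e+10 − 3e+10) / (6e+10 + 3e+10) ≈ 0.3333.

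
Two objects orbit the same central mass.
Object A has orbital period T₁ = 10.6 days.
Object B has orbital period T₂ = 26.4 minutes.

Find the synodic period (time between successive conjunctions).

Convert to SI: T₁ = 10.6 days = 915840 s; T₂ = 26.4 minutes = 1584 s.
T_syn = |T₁ · T₂ / (T₁ − T₂)|.
T_syn = |915840 · 1584 / (915840 − 1584)| s ≈ 1587 s = 26.45 minutes.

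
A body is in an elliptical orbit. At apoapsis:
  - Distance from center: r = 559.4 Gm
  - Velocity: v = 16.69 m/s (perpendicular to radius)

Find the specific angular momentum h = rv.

Convert to SI: r = 559.4 Gm = 5.594e+11 m.
With v perpendicular to r, h = r · v.
h = 5.594e+11 · 16.69 m²/s ≈ 9.336e+12 m²/s.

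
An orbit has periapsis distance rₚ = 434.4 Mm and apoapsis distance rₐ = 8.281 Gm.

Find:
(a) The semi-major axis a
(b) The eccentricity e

Convert to SI: rₚ = 434.4 Mm = 4.344e+08 m; rₐ = 8.281 Gm = 8.281e+09 m.
(a) a = (rₚ + rₐ) / 2 = (4.344e+08 + 8.281e+09) / 2 ≈ 4.358e+09 m = 4.358 Gm.
(b) e = (rₐ − rₚ) / (rₐ + rₚ) = (8.281e+09 − 4.344e+08) / (8.281e+09 + 4.344e+08) ≈ 0.9003.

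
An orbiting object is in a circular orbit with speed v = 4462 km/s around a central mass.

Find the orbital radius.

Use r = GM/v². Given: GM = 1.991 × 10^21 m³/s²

Convert to SI: v = 4462 km/s = 4.462e+06 m/s.
For a circular orbit, v² = GM / r, so r = GM / v².
r = 1.991e+21 / (4.462e+06)² m ≈ 1e+08 m = 100 Mm.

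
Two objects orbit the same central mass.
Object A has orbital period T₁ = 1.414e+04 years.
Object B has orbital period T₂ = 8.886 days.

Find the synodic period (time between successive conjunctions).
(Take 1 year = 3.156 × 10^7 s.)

Convert to SI: T₁ = 1.414e+04 years = 4.46258e+11 s; T₂ = 8.886 days = 767750 s.
T_syn = |T₁ · T₂ / (T₁ − T₂)|.
T_syn = |4.46258e+11 · 767750 / (4.46258e+11 − 767750)| s ≈ 7.678e+05 s = 8.886 days.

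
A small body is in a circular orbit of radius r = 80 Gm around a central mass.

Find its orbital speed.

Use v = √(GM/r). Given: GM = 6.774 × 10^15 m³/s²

Convert to SI: r = 80 Gm = 8e+10 m.
For a circular orbit, gravity supplies the centripetal force, so v = √(GM / r).
v = √(6.774e+15 / 8e+10) m/s ≈ 291 m/s = 291 m/s.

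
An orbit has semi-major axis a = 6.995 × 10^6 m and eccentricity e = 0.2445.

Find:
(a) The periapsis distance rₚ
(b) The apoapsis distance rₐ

(a) rₚ = a(1 − e) = 6.995e+06 · (1 − 0.2445) = 6.995e+06 · 0.7555 ≈ 5.285e+06 m = 5.285 × 10^6 m.
(b) rₐ = a(1 + e) = 6.995e+06 · (1 + 0.2445) = 6.995e+06 · 1.2445 ≈ 8.705e+06 m = 8.705 × 10^6 m.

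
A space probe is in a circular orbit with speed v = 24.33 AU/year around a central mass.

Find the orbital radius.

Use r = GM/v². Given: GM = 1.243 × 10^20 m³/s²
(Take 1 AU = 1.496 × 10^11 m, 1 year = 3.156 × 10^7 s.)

Convert to SI: v = 24.33 AU/year = 115329 m/s.
For a circular orbit, v² = GM / r, so r = GM / v².
r = 1.243e+20 / (115329)² m ≈ 9.345e+09 m = 0.06247 AU.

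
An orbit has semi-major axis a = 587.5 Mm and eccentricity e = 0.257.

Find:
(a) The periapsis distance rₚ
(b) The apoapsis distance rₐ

Convert to SI: a = 587.5 Mm = 5.875e+08 m.
(a) rₚ = a(1 − e) = 5.875e+08 · (1 − 0.257) = 5.875e+08 · 0.743 ≈ 4.365e+08 m = 436.5 Mm.
(b) rₐ = a(1 + e) = 5.875e+08 · (1 + 0.257) = 5.875e+08 · 1.257 ≈ 7.385e+08 m = 738.5 Mm.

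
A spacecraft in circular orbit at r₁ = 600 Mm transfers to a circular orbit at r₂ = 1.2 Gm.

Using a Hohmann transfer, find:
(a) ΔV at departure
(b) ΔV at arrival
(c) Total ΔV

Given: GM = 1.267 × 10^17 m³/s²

Convert to SI: r₁ = 600 Mm = 6e+08 m; r₂ = 1.2 Gm = 1.2e+09 m.
Transfer semi-major axis: a_t = (r₁ + r₂)/2 = (6e+08 + 1.2e+09)/2 = 9e+08 m.
Circular speeds: v₁ = √(GM/r₁) = 14531.6 m/s, v₂ = √(GM/r₂) = 10275.4 m/s.
Transfer speeds (vis-viva v² = GM(2/r − 1/a_t)): v₁ᵗ = 16779.6 m/s, v₂ᵗ = 8389.81 m/s.
(a) ΔV₁ = |v₁ᵗ − v₁| ≈ 2248 m/s = 2.248 km/s.
(b) ΔV₂ = |v₂ − v₂ᵗ| ≈ 1886 m/s = 1.886 km/s.
(c) ΔV_total = ΔV₁ + ΔV₂ ≈ 4134 m/s = 4.134 km/s.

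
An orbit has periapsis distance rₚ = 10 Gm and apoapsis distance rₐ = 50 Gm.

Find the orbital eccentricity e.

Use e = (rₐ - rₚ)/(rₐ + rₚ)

Convert to SI: rₚ = 10 Gm = 1e+10 m; rₐ = 50 Gm = 5e+10 m.
e = (rₐ − rₚ) / (rₐ + rₚ).
e = (5e+10 − 1e+10) / (5e+10 + 1e+10) = 4e+10 / 6e+10 ≈ 0.6667.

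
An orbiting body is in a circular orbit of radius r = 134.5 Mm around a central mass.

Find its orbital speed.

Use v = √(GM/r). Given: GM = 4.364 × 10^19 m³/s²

Convert to SI: r = 134.5 Mm = 1.345e+08 m.
For a circular orbit, gravity supplies the centripetal force, so v = √(GM / r).
v = √(4.364e+19 / 1.345e+08) m/s ≈ 5.696e+05 m/s = 569.6 km/s.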